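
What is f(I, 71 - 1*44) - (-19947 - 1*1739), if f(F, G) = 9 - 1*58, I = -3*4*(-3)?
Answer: 21637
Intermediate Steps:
I = 36 (I = -12*(-3) = 36)
f(F, G) = -49 (f(F, G) = 9 - 58 = -49)
f(I, 71 - 1*44) - (-19947 - 1*1739) = -49 - (-19947 - 1*1739) = -49 - (-19947 - 1739) = -49 - 1*(-21686) = -49 + 21686 = 21637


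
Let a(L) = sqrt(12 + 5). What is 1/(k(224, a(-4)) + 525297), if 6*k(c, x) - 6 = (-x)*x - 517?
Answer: 1/525209 ≈ 1.9040e-6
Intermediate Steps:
a(L) = sqrt(17)
k(c, x) = -511/6 - x**2/6 (k(c, x) = 1 + ((-x)*x - 517)/6 = 1 + (-x**2 - 517)/6 = 1 + (-517 - x**2)/6 = 1 + (-517/6 - x**2/6) = -511/6 - x**2/6)
1/(k(224, a(-4)) + 525297) = 1/((-511/6 - (sqrt(17))**2/6) + 525297) = 1/((-511/6 - 1/6*17) + 525297) = 1/((-511/6 - 17/6) + 525297) = 1/(-88 + 525297) = 1/525209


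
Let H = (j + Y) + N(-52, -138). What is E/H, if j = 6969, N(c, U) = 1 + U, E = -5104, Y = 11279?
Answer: -5104/18111 ≈ -0.28182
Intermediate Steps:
H = 18111 (H = (6969 + 11279) + (1 - 138) = 18248 - 137 = 18111)
E/H = -5104/18111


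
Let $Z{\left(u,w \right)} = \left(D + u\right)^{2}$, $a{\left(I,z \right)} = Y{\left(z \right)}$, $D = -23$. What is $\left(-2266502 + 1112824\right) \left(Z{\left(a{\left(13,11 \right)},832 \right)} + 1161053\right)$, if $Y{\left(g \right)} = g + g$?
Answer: $-1339482456612$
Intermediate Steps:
$Y{\left(g \right)} = 2 g$
$a{\left(I,z \right)} = 2 z$
$Z{\left(u,w \right)} = \left(-23 + u\right)^{2}$
$\left(-2266502 + 1112824\right) \left(Z{\left(a{\left(13,11 \right)},832 \right)} + 1161053\right) = \left(-2266502 + 1112824\right) \left(\left(-23 + 2 \cdot 11\right)^{2} + 1161053\right) = - 1153678 \left(\left(-23 + 22\right)^{2} + 1161053\right) = - 1153678 \left(\left(-1\right)^{2} + 1161053\right) = - 1153678 \left(1 + 1161053\right) = \left(-1153678\right) 1161054 = -1339482456612$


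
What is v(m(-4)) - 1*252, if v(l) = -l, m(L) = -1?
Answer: -251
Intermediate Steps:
v(m(-4)) - 1*252 = -1*(-1) - 1*252 = 1 - 252 = -251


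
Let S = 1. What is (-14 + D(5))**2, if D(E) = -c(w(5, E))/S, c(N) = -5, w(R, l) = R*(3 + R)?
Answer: 81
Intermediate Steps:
D(E) = 5 (D(E) = -(-5)/1 = -(-5) = -1*(-5) = 5)
(-14 + D(5))**2 = (-14 + 5)**2 = (-9)**2 = 81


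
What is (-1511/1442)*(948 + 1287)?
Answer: -3377085/1442 ≈ -2341.9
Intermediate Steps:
(-1511/1442)*(948 + 1287) = -1511*1/1442*2235 = -1511/1442*2235 = -3377085/1442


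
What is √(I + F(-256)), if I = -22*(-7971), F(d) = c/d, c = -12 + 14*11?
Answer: √44892530/16 ≈ 418.76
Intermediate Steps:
c = 142 (c = -12 + 154 = 142)
F(d) = 142/d
I = 175362
√(I + F(-256)) = √(175362 + 142/(-256)) = √(175362 + 142*(-1/256)) = √(175362 - 71/128) = √(22446265/128) = √44892530/16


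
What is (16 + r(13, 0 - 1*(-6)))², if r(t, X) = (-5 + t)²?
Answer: 6400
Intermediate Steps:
(16 + r(13, 0 - 1*(-6)))² = (16 + (-5 + 13)²)² = (16 + 8²)² = (16 + 64)² = 80² = 6400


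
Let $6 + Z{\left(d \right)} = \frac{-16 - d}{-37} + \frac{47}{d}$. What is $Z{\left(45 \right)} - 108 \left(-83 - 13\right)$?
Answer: $\frac{17257214}{1665} \approx 10365.0$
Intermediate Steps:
$Z{\left(d \right)} = - \frac{206}{37} + \frac{47}{d} + \frac{d}{37}$ ($Z{\left(d \right)} = -6 + \left(\frac{-16 - d}{-37} + \frac{47}{d}\right) = -6 + \left(\left(-16 - d\right) \left(- \frac{1}{37}\right) + \frac{47}{d}\right) = -6 + \left(\left(\frac{16}{37} + \frac{d}{37}\right) + \frac{47}{d}\right) = -6 + \left(\frac{16}{37} + \frac{47}{d} + \frac{d}{37}\right) = - \frac{206}{37} + \frac{47}{d} + \frac{d}{37}$)
$Z{\left(45 \right)} - 108 \left(-83 - 13\right) = \frac{1739 + 45 \left(-206 + 45\right)}{37 \cdot 45} - 108 \left(-83 - 13\right) = \frac{1}{37} \cdot \frac{1}{45} \left(1739 + 45 \left(-161\right)\right) - -10368 = \frac{1}{37} \cdot \frac{1}{45} \left(1739 - 7245\right) + 10368 = \frac{1}{37} \cdot \frac{1}{45} \left(-5506\right) + 10368 = - \frac{5506}{1665} + 10368 = \frac{17257214}{1665}$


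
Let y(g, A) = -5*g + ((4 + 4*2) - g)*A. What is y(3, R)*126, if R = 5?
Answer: 3780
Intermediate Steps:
y(g, A) = -5*g + A*(12 - g) (y(g, A) = -5*g + ((4 + 8) - g)*A = -5*g + (12 - g)*A = -5*g + A*(12 - g))
y(3, R)*126 = (-5*3 + 12*5 - 1*5*3)*126 = (-15 + 60 - 15)*126 = 30*126 = 3780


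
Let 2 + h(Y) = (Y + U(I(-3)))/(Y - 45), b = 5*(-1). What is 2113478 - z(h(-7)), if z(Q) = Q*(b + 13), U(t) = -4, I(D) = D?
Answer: 27475400/13 ≈ 2.1135e+6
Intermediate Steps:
b = -5
h(Y) = -2 + (-4 + Y)/(-45 + Y) (h(Y) = -2 + (Y - 4)/(Y - 45) = -2 + (-4 + Y)/(-45 + Y))
z(Q) = 8*Q (z(Q) = Q*(-5 + 13) = Q*8 = 8*Q)
2113478 - z(h(-7)) = 2113478 - 8*(86 - 1*(-7))/(-45 - 7) = 2113478 - 8*(86 + 7)/(-52) = 2113478 - 8*(-1/52*93) = 2113478 - 8*(-93)/52 = 2113478 - 1*(-186/13) = 2113478 + 186/13 = 27475400/13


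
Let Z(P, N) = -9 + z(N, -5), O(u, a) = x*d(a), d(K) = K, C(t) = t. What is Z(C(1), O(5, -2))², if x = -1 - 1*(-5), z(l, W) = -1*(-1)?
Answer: 64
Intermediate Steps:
z(l, W) = 1
x = 4 (x = -1 + 5 = 4)
O(u, a) = 4*a
Z(P, N) = -8 (Z(P, N) = -9 + 1 = -8)
Z(C(1), O(5, -2))² = (-8)² = 64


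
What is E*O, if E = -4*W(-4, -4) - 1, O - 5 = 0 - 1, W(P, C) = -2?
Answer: 28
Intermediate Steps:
O = 4 (O = 5 + (0 - 1) = 5 - 1 = 4)
E = 7 (E = -4*(-2) - 1 = 8 - 1 = 7)
E*O = 7*4 = 28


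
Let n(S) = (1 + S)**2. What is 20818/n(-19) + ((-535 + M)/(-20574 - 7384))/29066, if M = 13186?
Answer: 4229317383395/65822805468 ≈ 64.253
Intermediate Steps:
20818/n(-19) + ((-535 + M)/(-20574 - 7384))/29066 = 20818/((1 - 19)**2) + ((-535 + 13186)/(-20574 - 7384))/29066 = 20818/((-18)**2) + (12651/(-27958))*(1/29066) = 20818/324 + (12651*(-1/27958))*(1/29066) = 20818*(1/324) - 12651/27958*1/29066 = 10409/162 - 12651/812627228 = 4229317383395/65822805468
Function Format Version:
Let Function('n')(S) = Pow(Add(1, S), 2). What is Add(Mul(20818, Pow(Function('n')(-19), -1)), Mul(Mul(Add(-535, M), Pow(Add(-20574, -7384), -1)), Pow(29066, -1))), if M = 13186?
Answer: Rational(4229317383395, 65822805468) ≈ 64.253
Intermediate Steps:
Add(Mul(20818, Pow(Function('n')(-19), -1)), Mul(Mul(Add(-535, M), Pow(Add(-20574, -7384), -1)), Pow(29066, -1))) = Add(Mul(20818, Pow(Pow(Add(1, -19), 2), -1)), Mul(Mul(Add(-535, 13186), Pow(Add(-20574, -7384), -1)), Pow(29066, -1))) = Add(Mul(20818, Pow(Pow(-18, 2), -1)), Mul(Mul(12651, Pow(-27958, -1)), Rational(1, 29066))) = Add(Mul(20818, Pow(324, -1)), Mul(Mul(12651, Rational(-1, 27958)), Rational(1, 29066))) = Add(Mul(20818, Rational(1, 324)), Mul(Rational(-12651, 27958), Rational(1, 29066))) = Add(Rational(10409, 162), Rational(-12651, 812627228)) = Rational(4229317383395, 65822805468)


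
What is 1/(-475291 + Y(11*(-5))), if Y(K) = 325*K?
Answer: -1/493166 ≈ -2.0277e-6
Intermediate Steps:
1/(-475291 + Y(11*(-5))) = 1/(-475291 + 325*(11*(-5))) = 1/(-475291 + 325*(-55)) = 1/(-475291 - 17875) = 1/(-493166) = -1/493166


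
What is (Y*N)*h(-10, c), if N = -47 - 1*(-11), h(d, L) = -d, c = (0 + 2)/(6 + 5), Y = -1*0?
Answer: 0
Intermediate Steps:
Y = 0
c = 2/11 ≈ 0.18182
N = -36 (N = -47 + 11 = -36)
(Y*N)*h(-10, c) = (0*(-36))*(-1*(-10)) = 0*10 = 0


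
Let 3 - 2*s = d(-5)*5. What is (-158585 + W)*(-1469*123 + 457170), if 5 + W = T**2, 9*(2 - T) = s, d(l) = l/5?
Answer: -1183862788634/27 ≈ -4.3847e+10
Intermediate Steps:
d(l) = l/5 (d(l) = l*(1/5) = l/5)
s = 4 (s = 3/2 - (1/5)*(-5)*5/2 = 3/2 - (-1)*5/2 = 3/2 - 1/2*(-5) = 3/2 + 5/2 = 4)
T = 14/9 (T = 2 - 1/9*4 = 2 - 4/9 = 14/9 ≈ 1.5556)
W = -209/81 (W = -5 + (14/9)**2 = -5 + 196/81 = -209/81 ≈ -2.5802)
(-158585 + W)*(-1469*123 + 457170) = (-158585 - 209/81)*(-1469*123 + 457170) = -12845594*(-180687 + 457170)/81 = -12845594/81*276483 = -1183862788634/27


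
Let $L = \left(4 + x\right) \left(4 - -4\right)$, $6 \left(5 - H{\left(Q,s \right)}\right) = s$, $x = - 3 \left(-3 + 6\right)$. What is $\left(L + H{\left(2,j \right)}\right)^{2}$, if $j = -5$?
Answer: $\frac{42025}{36} \approx 1167.4$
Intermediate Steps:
$x = -9$ ($x = \left(-3\right) 3 = -9$)
$H{\left(Q,s \right)} = 5 - \frac{s}{6}$
$L = -40$ ($L = \left(4 - 9\right) \left(4 - -4\right) = - 5 \left(4 + 4\right) = \left(-5\right) 8 = -40$)
$\left(L + H{\left(2,j \right)}\right)^{2} = \left(-40 + \left(5 - - \frac{5}{6}\right)\right)^{2} = \left(-40 + \left(5 + \frac{5}{6}\right)\right)^{2} = \left(-40 + \frac{35}{6}\right)^{2} = \left(- \frac{205}{6}\right)^{2} = \frac{42025}{36}$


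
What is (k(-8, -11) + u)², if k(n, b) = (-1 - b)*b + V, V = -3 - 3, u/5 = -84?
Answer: 287296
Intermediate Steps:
u = -420 (u = 5*(-84) = -420)
V = -6
k(n, b) = -6 + b*(-1 - b) (k(n, b) = (-1 - b)*b - 6 = b*(-1 - b) - 6 = -6 + b*(-1 - b))
(k(-8, -11) + u)² = ((-6 - 1*(-11) - 1*(-11)²) - 420)² = ((-6 + 11 - 1*121) - 420)² = ((-6 + 11 - 121) - 420)² = (-116 - 420)² = (-536)² = 287296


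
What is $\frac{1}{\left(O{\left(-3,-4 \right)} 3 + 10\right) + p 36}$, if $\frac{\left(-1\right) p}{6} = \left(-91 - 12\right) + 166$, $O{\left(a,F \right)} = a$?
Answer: $- \frac{1}{13607} \approx -7.3492 \cdot 10^{-5}$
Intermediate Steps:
$p = -378$ ($p = - 6 \left(\left(-91 - 12\right) + 166\right) = - 6 \left(-103 + 166\right) = \left(-6\right) 63 = -378$)
$\frac{1}{\left(O{\left(-3,-4 \right)} 3 + 10\right) + p 36} = \frac{1}{\left(\left(-3\right) 3 + 10\right) - 13608} = \frac{1}{\left(-9 + 10\right) - 13608} = \frac{1}{1 - 13608} = \frac{1}{-13607} = - \frac{1}{13607}$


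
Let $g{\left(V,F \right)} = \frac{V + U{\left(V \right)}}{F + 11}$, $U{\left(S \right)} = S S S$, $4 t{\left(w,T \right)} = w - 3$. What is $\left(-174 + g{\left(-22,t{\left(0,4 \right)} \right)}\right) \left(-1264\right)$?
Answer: $\frac{62964896}{41} \approx 1.5357 \cdot 10^{6}$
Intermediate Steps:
$t{\left(w,T \right)} = - \frac{3}{4} + \frac{w}{4}$ ($t{\left(w,T \right)} = \frac{w - 3}{4} = \frac{-3 + w}{4} = - \frac{3}{4} + \frac{w}{4}$)
$U{\left(S \right)} = S^{3}$ ($U{\left(S \right)} = S^{2} S = S^{3}$)
$g{\left(V,F \right)} = \frac{V + V^{3}}{11 + F}$ ($g{\left(V,F \right)} = \frac{V + V^{3}}{F + 11} = \frac{V + V^{3}}{11 + F}$)
$\left(-174 + g{\left(-22,t{\left(0,4 \right)} \right)}\right) \left(-1264\right) = \left(-174 + \frac{-22 + \left(-22\right)^{3}}{11 + \left(- \frac{3}{4} + \frac{1}{4} \cdot 0\right)}\right) \left(-1264\right) = \left(-174 + \frac{-22 - 10648}{11 + \left(- \frac{3}{4} + 0\right)}\right) \left(-1264\right) = \left(-174 + \frac{1}{11 - \frac{3}{4}} \left(-10670\right)\right) \left(-1264\right) = \left(-174 + \frac{1}{\frac{41}{4}} \left(-10670\right)\right) \left(-1264\right) = \left(-174 + \frac{4}{41} \left(-10670\right)\right) \left(-1264\right) = \left(-174 - \frac{42680}{41}\right) \left(-1264\right) = \left(- \frac{49814}{41}\right) \left(-1264\right) = \frac{62964896}{41}$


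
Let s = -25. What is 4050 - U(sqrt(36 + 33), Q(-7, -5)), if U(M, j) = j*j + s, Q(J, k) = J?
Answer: 4026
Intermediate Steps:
U(M, j) = -25 + j**2 (U(M, j) = j*j - 25 = j**2 - 25 = -25 + j**2)
4050 - U(sqrt(36 + 33), Q(-7, -5)) = 4050 - (-25 + (-7)**2) = 4050 - (-25 + 49) = 4050 - 1*24 = 4050 - 24 = 4026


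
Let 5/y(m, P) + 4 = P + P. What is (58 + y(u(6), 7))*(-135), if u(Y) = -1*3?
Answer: -15795/2 ≈ -7897.5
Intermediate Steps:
u(Y) = -3
y(m, P) = 5/(-4 + 2*P) (y(m, P) = 5/(-4 + (P + P)) = 5/(-4 + 2*P))
(58 + y(u(6), 7))*(-135) = (58 + 5/(2*(-2 + 7)))*(-135) = (58 + (5/2)/5)*(-135) = (58 + (5/2)*(⅕))*(-135) = (58 + ½)*(-135) = (117/2)*(-135) = -15795/2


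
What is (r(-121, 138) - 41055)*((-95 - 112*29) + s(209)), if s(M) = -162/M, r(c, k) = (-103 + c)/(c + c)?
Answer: 3471562458007/25289 ≈ 1.3728e+8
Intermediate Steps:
r(c, k) = (-103 + c)/(2*c) (r(c, k) = (-103 + c)/((2*c)) = (-103 + c)*(1/(2*c)) = (-103 + c)/(2*c))
(r(-121, 138) - 41055)*((-95 - 112*29) + s(209)) = ((½)*(-103 - 121)/(-121) - 41055)*((-95 - 112*29) - 162/209) = ((½)*(-1/121)*(-224) - 41055)*((-95 - 3248) - 162*1/209) = (112/121 - 41055)*(-3343 - 162/209) = -4967543/121*(-698849/209) = 3471562458007/25289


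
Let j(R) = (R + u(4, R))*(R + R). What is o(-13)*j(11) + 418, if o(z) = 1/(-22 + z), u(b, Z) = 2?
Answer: 14344/35 ≈ 409.83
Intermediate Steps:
j(R) = 2*R*(2 + R) (j(R) = (R + 2)*(R + R) = (2 + R)*(2*R) = 2*R*(2 + R))
o(-13)*j(11) + 418 = (2*11*(2 + 11))/(-22 - 13) + 418 = (2*11*13)/(-35) + 418 = -1/35*286 + 418 = -286/35 + 418 = 14344/35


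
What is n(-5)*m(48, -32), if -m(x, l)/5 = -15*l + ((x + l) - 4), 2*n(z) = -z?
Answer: -6150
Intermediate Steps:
n(z) = -z/2 (n(z) = (-z)/2 = -z/2)
m(x, l) = 20 - 5*x + 70*l (m(x, l) = -5*(-15*l + ((x + l) - 4)) = -5*(-15*l + ((l + x) - 4)) = -5*(-15*l + (-4 + l + x)) = -5*(-4 + x - 14*l) = 20 - 5*x + 70*l)
n(-5)*m(48, -32) = (-½*(-5))*(20 - 5*48 + 70*(-32)) = 5*(20 - 240 - 2240)/2 = (5/2)*(-2460) = -6150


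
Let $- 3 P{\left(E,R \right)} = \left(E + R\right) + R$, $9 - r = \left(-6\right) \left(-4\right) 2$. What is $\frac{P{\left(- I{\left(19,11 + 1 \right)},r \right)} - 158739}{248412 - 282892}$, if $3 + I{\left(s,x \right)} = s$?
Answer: $\frac{476123}{103440} \approx 4.6029$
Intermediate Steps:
$I{\left(s,x \right)} = -3 + s$
$r = -39$ ($r = 9 - \left(-6\right) \left(-4\right) 2 = 9 - 24 \cdot 2 = 9 - 48 = -39$)
$P{\left(E,R \right)} = - \frac{2 R}{3} - \frac{E}{3}$ ($P{\left(E,R \right)} = - \frac{\left(E + R\right) + R}{3} = - \frac{E + 2 R}{3} = - \frac{2 R}{3} - \frac{E}{3}$)
$\frac{P{\left(- I{\left(19,11 + 1 \right)},r \right)} - 158739}{248412 - 282892} = \frac{\left(\left(- \frac{2}{3}\right) \left(-39\right) - \frac{\left(-1\right) \left(-3 + 19\right)}{3}\right) - 158739}{248412 - 282892} = \frac{\left(26 - \frac{\left(-1\right) 16}{3}\right) - 158739}{-34480} = \left(\left(26 - - \frac{16}{3}\right) - 158739\right) \left(- \frac{1}{34480}\right) = \left(\left(26 + \frac{16}{3}\right) - 158739\right) \left(- \frac{1}{34480}\right) = \left(\frac{94}{3} - 158739\right) \left(- \frac{1}{34480}\right) = \left(- \frac{476123}{3}\right) \left(- \frac{1}{34480}\right) = \frac{476123}{103440}$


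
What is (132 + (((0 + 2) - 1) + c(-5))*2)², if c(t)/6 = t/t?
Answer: 21316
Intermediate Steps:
c(t) = 6 (c(t) = 6*(t/t) = 6*1 = 6)
(132 + (((0 + 2) - 1) + c(-5))*2)² = (132 + (((0 + 2) - 1) + 6)*2)² = (132 + ((2 - 1) + 6)*2)² = (132 + (1 + 6)*2)² = (132 + 7*2)² = (132 + 14)² = 146² = 21316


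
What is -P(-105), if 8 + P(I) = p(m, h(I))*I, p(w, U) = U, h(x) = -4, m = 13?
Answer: -412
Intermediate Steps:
P(I) = -8 - 4*I
-P(-105) = -(-8 - 4*(-105)) = -(-8 + 420) = -1*412 = -412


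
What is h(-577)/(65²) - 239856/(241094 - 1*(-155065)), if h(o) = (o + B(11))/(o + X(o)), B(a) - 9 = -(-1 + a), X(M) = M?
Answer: -194870821083/321922104725 ≈ -0.60534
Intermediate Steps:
B(a) = 10 - a (B(a) = 9 - (-1 + a) = 9 + (1 - a) = 10 - a)
h(o) = (-1 + o)/(2*o) (h(o) = (o + (10 - 1*11))/(o + o) = (o + (10 - 11))/((2*o)) = (o - 1)*(1/(2*o)) = (-1 + o)*(1/(2*o)) = (-1 + o)/(2*o))
h(-577)/(65²) - 239856/(241094 - 1*(-155065)) = ((½)*(-1 - 577)/(-577))/(65²) - 239856/(241094 - 1*(-155065)) = ((½)*(-1/577)*(-578))/4225 - 239856/(241094 + 155065) = (289/577)*(1/4225) - 239856/396159 = 289/2437825 - 239856*1/396159 = 289/2437825 - 79952/132053 = -194870821083/321922104725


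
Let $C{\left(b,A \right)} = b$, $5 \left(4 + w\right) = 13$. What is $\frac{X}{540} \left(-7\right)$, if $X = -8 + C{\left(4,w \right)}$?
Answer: $\frac{7}{135} \approx 0.051852$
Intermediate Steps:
$w = - \frac{7}{5}$ ($w = -4 + \frac{1}{5} \cdot 13 = -4 + \frac{13}{5} = - \frac{7}{5} \approx -1.4$)
$X = -4$ ($X = -8 + 4 = -4$)
$\frac{X}{540} \left(-7\right) = - \frac{4}{540} \left(-7\right) = \left(-4\right) \frac{1}{540} \left(-7\right) = \left(- \frac{1}{135}\right) \left(-7\right) = \frac{7}{135}$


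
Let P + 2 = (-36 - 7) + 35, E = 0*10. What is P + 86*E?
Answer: -10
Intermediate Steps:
E = 0
P = -10 (P = -2 + ((-36 - 7) + 35) = -2 + (-43 + 35) = -2 - 8 = -10)
P + 86*E = -10 + 86*0 = -10 + 0 = -10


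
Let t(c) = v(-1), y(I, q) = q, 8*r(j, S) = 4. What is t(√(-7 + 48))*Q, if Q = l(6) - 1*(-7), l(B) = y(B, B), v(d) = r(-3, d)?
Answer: 13/2 ≈ 6.5000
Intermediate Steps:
r(j, S) = ½ (r(j, S) = (⅛)*4 = ½)
v(d) = ½
t(c) = ½
l(B) = B
Q = 13 (Q = 6 - 1*(-7) = 6 + 7 = 13)
t(√(-7 + 48))*Q = (½)*13 = 13/2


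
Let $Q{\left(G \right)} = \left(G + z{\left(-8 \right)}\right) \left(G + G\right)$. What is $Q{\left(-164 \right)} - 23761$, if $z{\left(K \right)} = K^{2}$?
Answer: $9039$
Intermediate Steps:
$Q{\left(G \right)} = 2 G \left(64 + G\right)$ ($Q{\left(G \right)} = \left(G + \left(-8\right)^{2}\right) \left(G + G\right) = \left(G + 64\right) 2 G = \left(64 + G\right) 2 G = 2 G \left(64 + G\right)$)
$Q{\left(-164 \right)} - 23761 = 2 \left(-164\right) \left(64 - 164\right) - 23761 = 2 \left(-164\right) \left(-100\right) - 23761 = 32800 - 23761 = 9039$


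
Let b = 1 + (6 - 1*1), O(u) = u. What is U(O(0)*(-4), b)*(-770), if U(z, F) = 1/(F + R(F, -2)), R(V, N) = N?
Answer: -385/2 ≈ -192.50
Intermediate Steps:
b = 6 (b = 1 + (6 - 1) = 1 + 5 = 6)
U(z, F) = 1/(-2 + F) (U(z, F) = 1/(F - 2) = 1/(-2 + F))
U(O(0)*(-4), b)*(-770) = -770/(-2 + 6) = -770/4 = (1/4)*(-770) = -385/2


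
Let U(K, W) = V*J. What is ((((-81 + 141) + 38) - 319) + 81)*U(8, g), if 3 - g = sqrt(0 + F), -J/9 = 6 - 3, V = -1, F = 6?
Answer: -3780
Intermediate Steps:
J = -27 (J = -9*(6 - 3) = -9*3 = -27)
g = 3 - sqrt(6) (g = 3 - sqrt(0 + 6) = 3 - sqrt(6) ≈ 0.55051)
U(K, W) = 27 (U(K, W) = -1*(-27) = 27)
((((-81 + 141) + 38) - 319) + 81)*U(8, g) = ((((-81 + 141) + 38) - 319) + 81)*27 = (((60 + 38) - 319) + 81)*27 = ((98 - 319) + 81)*27 = (-221 + 81)*27 = -140*27 = -3780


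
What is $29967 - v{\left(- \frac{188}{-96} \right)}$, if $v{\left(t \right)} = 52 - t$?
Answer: $\frac{718007}{24} \approx 29917.0$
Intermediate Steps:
$29967 - v{\left(- \frac{188}{-96} \right)} = 29967 - \left(52 - - \frac{188}{-96}\right) = 29967 - \left(52 - \left(-188\right) \left(- \frac{1}{96}\right)\right) = 29967 - \left(52 - \frac{47}{24}\right) = 29967 - \frac{1201}{24} = \frac{718007}{24}$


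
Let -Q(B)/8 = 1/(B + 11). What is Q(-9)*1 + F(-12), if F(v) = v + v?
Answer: -28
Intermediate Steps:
Q(B) = -8/(11 + B) (Q(B) = -8/(B + 11) = -8/(11 + B))
F(v) = 2*v
Q(-9)*1 + F(-12) = -8/(11 - 9)*1 + 2*(-12) = -8/2*1 - 24 = -8*½*1 - 24 = -4*1 - 24 = -4 - 24 = -28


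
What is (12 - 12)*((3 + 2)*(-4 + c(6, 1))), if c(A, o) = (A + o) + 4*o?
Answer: 0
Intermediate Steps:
c(A, o) = A + 5*o
(12 - 12)*((3 + 2)*(-4 + c(6, 1))) = (12 - 12)*((3 + 2)*(-4 + (6 + 5*1))) = 0*(5*(-4 + (6 + 5))) = 0*(5*(-4 + 11)) = 0*(5*7) = 0*35 = 0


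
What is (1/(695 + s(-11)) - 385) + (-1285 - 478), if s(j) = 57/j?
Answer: -16299013/7588 ≈ -2148.0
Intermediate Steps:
(1/(695 + s(-11)) - 385) + (-1285 - 478) = (1/(695 + 57/(-11)) - 385) + (-1285 - 478) = (1/(695 + 57*(-1/11)) - 385) - 1763 = (1/(695 - 57/11) - 385) - 1763 = (1/(7588/11) - 385) - 1763 = (11/7588 - 385) - 1763 = -2921369/7588 - 1763 = -16299013/7588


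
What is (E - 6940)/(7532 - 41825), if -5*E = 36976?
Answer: 23892/57155 ≈ 0.41802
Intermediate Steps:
E = -36976/5 (E = -⅕*36976 = -36976/5 ≈ -7395.2)
(E - 6940)/(7532 - 41825) = (-36976/5 - 6940)/(7532 - 41825) = -71676/5/(-34293) = -71676/5*(-1/34293) = 23892/57155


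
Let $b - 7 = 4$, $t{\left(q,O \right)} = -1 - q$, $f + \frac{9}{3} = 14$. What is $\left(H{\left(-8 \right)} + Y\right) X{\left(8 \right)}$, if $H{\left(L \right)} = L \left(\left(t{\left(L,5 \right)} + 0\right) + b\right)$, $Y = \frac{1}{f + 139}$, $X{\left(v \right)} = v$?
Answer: $- \frac{86396}{75} \approx -1151.9$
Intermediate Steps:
$f = 11$ ($f = -3 + 14 = 11$)
$b = 11$ ($b = 7 + 4 = 11$)
$Y = \frac{1}{150}$ ($Y = \frac{1}{11 + 139} = \frac{1}{150} \approx 0.0066667$)
$H{\left(L \right)} = L \left(10 - L\right)$ ($H{\left(L \right)} = L \left(\left(\left(-1 - L\right) + 0\right) + 11\right) = L \left(\left(-1 - L\right) + 11\right) = L \left(10 - L\right)$)
$\left(H{\left(-8 \right)} + Y\right) X{\left(8 \right)} = \left(- 8 \left(10 - -8\right) + \frac{1}{150}\right) 8 = \left(- 8 \left(10 + 8\right) + \frac{1}{150}\right) 8 = \left(\left(-8\right) 18 + \frac{1}{150}\right) 8 = \left(-144 + \frac{1}{150}\right) 8 = \left(- \frac{21599}{150}\right) 8 = - \frac{86396}{75}$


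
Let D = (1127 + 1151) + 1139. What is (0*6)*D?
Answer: 0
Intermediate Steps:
D = 3417 (D = 2278 + 1139 = 3417)
(0*6)*D = (0*6)*3417 = 0*3417 = 0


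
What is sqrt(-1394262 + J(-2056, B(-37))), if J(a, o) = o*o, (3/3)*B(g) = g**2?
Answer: sqrt(479899) ≈ 692.75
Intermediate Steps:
B(g) = g**2
J(a, o) = o**2
sqrt(-1394262 + J(-2056, B(-37))) = sqrt(-1394262 + ((-37)**2)**2) = sqrt(-1394262 + 1369**2) = sqrt(-1394262 + 1874161) = sqrt(479899)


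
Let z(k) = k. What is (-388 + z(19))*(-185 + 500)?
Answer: -116235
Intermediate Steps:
(-388 + z(19))*(-185 + 500) = (-388 + 19)*(-185 + 500) = -369*315 = -116235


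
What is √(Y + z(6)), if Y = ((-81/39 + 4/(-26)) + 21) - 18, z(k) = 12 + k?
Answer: 2*√793/13 ≈ 4.3323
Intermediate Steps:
Y = 10/13 (Y = ((-81*1/39 + 4*(-1/26)) + 21) - 18 = ((-27/13 - 2/13) + 21) - 18 = (-29/13 + 21) - 18 = 244/13 - 18 = 10/13 ≈ 0.76923)
√(Y + z(6)) = √(10/13 + (12 + 6)) = √(10/13 + 18) = √(244/13) = 2*√793/13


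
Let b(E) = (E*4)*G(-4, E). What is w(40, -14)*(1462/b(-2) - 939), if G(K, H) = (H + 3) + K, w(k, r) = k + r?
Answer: -136981/6 ≈ -22830.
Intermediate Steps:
G(K, H) = 3 + H + K (G(K, H) = (3 + H) + K = 3 + H + K)
b(E) = 4*E*(-1 + E) (b(E) = (E*4)*(3 + E - 4) = (4*E)*(-1 + E) = 4*E*(-1 + E))
w(40, -14)*(1462/b(-2) - 939) = (40 - 14)*(1462/((4*(-2)*(-1 - 2))) - 939) = 26*(1462/((4*(-2)*(-3))) - 939) = 26*(1462/24 - 939) = 26*(1462*(1/24) - 939) = 26*(731/12 - 939) = 26*(-10537/12) = -136981/6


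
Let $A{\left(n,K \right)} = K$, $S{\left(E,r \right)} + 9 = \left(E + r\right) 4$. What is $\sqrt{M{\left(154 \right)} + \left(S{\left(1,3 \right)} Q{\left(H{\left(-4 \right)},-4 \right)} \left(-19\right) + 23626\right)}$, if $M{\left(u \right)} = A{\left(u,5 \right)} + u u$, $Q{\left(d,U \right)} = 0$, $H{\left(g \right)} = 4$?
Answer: $\sqrt{47347} \approx 217.59$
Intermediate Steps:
$S{\left(E,r \right)} = -9 + 4 E + 4 r$ ($S{\left(E,r \right)} = -9 + \left(E + r\right) 4 = -9 + \left(4 E + 4 r\right) = -9 + 4 E + 4 r$)
$M{\left(u \right)} = 5 + u^{2}$ ($M{\left(u \right)} = 5 + u u = 5 + u^{2}$)
$\sqrt{M{\left(154 \right)} + \left(S{\left(1,3 \right)} Q{\left(H{\left(-4 \right)},-4 \right)} \left(-19\right) + 23626\right)} = \sqrt{\left(5 + 154^{2}\right) + \left(\left(-9 + 4 \cdot 1 + 4 \cdot 3\right) 0 \left(-19\right) + 23626\right)} = \sqrt{\left(5 + 23716\right) + \left(\left(-9 + 4 + 12\right) 0 \left(-19\right) + 23626\right)} = \sqrt{23721 + \left(7 \cdot 0 \left(-19\right) + 23626\right)} = \sqrt{23721 + \left(0 \left(-19\right) + 23626\right)} = \sqrt{23721 + \left(0 + 23626\right)} = \sqrt{23721 + 23626} = \sqrt{47347}$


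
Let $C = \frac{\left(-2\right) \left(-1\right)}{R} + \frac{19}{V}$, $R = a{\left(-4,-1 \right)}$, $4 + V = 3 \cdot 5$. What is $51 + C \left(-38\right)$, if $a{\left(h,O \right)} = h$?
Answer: $\frac{48}{11} \approx 4.3636$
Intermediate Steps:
$V = 11$ ($V = -4 + 3 \cdot 5 = -4 + 15 = 11$)
$R = -4$
$C = \frac{27}{22}$ ($C = \frac{\left(-2\right) \left(-1\right)}{-4} + \frac{19}{11} = 2 \left(- \frac{1}{4}\right) + 19 \cdot \frac{1}{11} = - \frac{1}{2} + \frac{19}{11} = \frac{27}{22} \approx 1.2273$)
$51 + C \left(-38\right) = 51 + \frac{27}{22} \left(-38\right) = 51 - \frac{513}{11} = \frac{48}{11}$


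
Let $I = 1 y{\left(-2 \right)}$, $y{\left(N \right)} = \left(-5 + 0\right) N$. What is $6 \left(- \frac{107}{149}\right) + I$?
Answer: $\frac{848}{149} \approx 5.6913$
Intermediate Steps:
$y{\left(N \right)} = - 5 N$
$I = 10$ ($I = 1 \left(\left(-5\right) \left(-2\right)\right) = 1 \cdot 10 = 10$)
$6 \left(- \frac{107}{149}\right) + I = 6 \left(- \frac{107}{149}\right) + 10 = - \frac{642}{149} + 10 = \frac{848}{149}$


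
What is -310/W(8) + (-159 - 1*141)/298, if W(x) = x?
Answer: -23695/596 ≈ -39.757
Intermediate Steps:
-310/W(8) + (-159 - 1*141)/298 = -310/8 + (-159 - 1*141)/298 = -310*1/8 + (-159 - 141)*(1/298) = -155/4 - 300*1/298 = -155/4 - 150/149 = -23695/596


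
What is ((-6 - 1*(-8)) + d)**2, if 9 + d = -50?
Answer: 3249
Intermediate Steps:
d = -59 (d = -9 - 50 = -59)
((-6 - 1*(-8)) + d)**2 = ((-6 - 1*(-8)) - 59)**2 = ((-6 + 8) - 59)**2 = (2 - 59)**2 = (-57)**2 = 3249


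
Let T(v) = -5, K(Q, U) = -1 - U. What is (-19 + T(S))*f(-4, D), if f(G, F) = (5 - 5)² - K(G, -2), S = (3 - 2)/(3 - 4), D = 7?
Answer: 24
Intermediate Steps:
S = -1 (S = 1/(-1) = 1*(-1) = -1)
f(G, F) = -1 (f(G, F) = (5 - 5)² - (-1 - 1*(-2)) = 0² - (-1 + 2) = 0 - 1*1 = 0 - 1 = -1)
(-19 + T(S))*f(-4, D) = (-19 - 5)*(-1) = -24*(-1) = 24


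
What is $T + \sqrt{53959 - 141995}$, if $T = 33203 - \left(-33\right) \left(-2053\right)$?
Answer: $-34546 + 2 i \sqrt{22009} \approx -34546.0 + 296.71 i$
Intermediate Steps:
$T = -34546$ ($T = 33203 - 67749 = -34546$)
$T + \sqrt{53959 - 141995} = -34546 + \sqrt{53959 - 141995} = -34546 + \sqrt{-88036} = -34546 + 2 i \sqrt{22009}$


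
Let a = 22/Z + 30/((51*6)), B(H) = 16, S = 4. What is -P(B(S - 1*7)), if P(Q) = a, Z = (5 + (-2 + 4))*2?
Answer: -596/357 ≈ -1.6695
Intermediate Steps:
Z = 14 (Z = (5 + 2)*2 = 7*2 = 14)
a = 596/357 (a = 22/14 + 30/((51*6)) = 22*(1/14) + 30/306 = 11/7 + 30*(1/306) = 11/7 + 5/51 = 596/357 ≈ 1.6695)
P(Q) = 596/357
-P(B(S - 1*7)) = -1*596/357 = -596/357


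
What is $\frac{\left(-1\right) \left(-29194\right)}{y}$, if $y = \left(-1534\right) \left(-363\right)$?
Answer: $\frac{1327}{25311} \approx 0.052428$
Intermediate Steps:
$y = 556842$
$\frac{\left(-1\right) \left(-29194\right)}{y} = \frac{\left(-1\right) \left(-29194\right)}{556842} = 29194 \cdot \frac{1}{556842} = \frac{1327}{25311}$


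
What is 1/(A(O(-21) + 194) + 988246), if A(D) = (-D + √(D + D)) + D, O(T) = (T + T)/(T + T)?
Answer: 494123/488315078063 - √390/976630156126 ≈ 1.0119e-6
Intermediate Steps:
O(T) = 1 (O(T) = (2*T)/((2*T)) = (2*T)*(1/(2*T)) = 1)
A(D) = √2*√D (A(D) = (-D + √(2*D)) + D = (-D + √2*√D) + D = √2*√D)
1/(A(O(-21) + 194) + 988246) = 1/(√2*√(1 + 194) + 988246) = 1/(√2*√195 + 988246) = 1/(√390 + 988246) = 1/(988246 + √390)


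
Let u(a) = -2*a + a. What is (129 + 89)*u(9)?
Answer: -1962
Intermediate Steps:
u(a) = -a
(129 + 89)*u(9) = (129 + 89)*(-1*9) = 218*(-9) = -1962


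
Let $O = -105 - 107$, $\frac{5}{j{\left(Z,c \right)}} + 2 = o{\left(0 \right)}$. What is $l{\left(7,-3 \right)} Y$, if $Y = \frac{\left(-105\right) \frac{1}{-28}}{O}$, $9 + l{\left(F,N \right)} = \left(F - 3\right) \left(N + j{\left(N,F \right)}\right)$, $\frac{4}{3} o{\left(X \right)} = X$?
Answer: $\frac{465}{848} \approx 0.54835$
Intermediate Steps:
$o{\left(X \right)} = \frac{3 X}{4}$
$j{\left(Z,c \right)} = - \frac{5}{2}$ ($j{\left(Z,c \right)} = \frac{5}{-2 + \frac{3}{4} \cdot 0} = \frac{5}{-2 + 0} = \frac{5}{-2} = 5 \left(- \frac{1}{2}\right) = - \frac{5}{2}$)
$O = -212$
$l{\left(F,N \right)} = -9 + \left(-3 + F\right) \left(- \frac{5}{2} + N\right)$ ($l{\left(F,N \right)} = -9 + \left(F - 3\right) \left(N - \frac{5}{2}\right) = -9 + \left(-3 + F\right) \left(- \frac{5}{2} + N\right)$)
$Y = - \frac{15}{848}$ ($Y = \frac{\left(-105\right) \frac{1}{-28}}{-212} = \left(-105\right) \left(- \frac{1}{28}\right) \left(- \frac{1}{212}\right) = \frac{15}{4} \left(- \frac{1}{212}\right) = - \frac{15}{848} \approx -0.017689$)
$l{\left(7,-3 \right)} Y = \left(- \frac{3}{2} - -9 - \frac{35}{2} + 7 \left(-3\right)\right) \left(- \frac{15}{848}\right) = \left(- \frac{3}{2} + 9 - \frac{35}{2} - 21\right) \left(- \frac{15}{848}\right) = \left(-31\right) \left(- \frac{15}{848}\right) = \frac{465}{848}$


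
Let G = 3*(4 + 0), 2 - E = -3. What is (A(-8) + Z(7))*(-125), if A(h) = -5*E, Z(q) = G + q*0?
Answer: 1625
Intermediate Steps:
E = 5 (E = 2 - 1*(-3) = 2 + 3 = 5)
G = 12 (G = 3*4 = 12)
Z(q) = 12 (Z(q) = 12 + q*0 = 12 + 0 = 12)
A(h) = -25 (A(h) = -5*5 = -25)
(A(-8) + Z(7))*(-125) = (-25 + 12)*(-125) = -13*(-125) = 1625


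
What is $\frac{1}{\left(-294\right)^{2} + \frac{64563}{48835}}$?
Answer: $\frac{48835}{4221166623} \approx 1.1569 \cdot 10^{-5}$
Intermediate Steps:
$\frac{1}{\left(-294\right)^{2} + \frac{64563}{48835}} = \frac{1}{86436 + 64563 \cdot \frac{1}{48835}} = \frac{1}{86436 + \frac{64563}{48835}} = \frac{1}{\frac{4221166623}{48835}} = \frac{48835}{4221166623}$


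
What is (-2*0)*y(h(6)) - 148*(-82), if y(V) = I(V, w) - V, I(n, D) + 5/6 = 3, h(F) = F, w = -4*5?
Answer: 12136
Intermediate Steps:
w = -20
I(n, D) = 13/6 (I(n, D) = -5/6 + 3 = 13/6)
y(V) = 13/6 - V
(-2*0)*y(h(6)) - 148*(-82) = (-2*0)*(13/6 - 1*6) - 148*(-82) = 0*(13/6 - 6) + 12136 = 0*(-23/6) + 12136 = 0 + 12136 = 12136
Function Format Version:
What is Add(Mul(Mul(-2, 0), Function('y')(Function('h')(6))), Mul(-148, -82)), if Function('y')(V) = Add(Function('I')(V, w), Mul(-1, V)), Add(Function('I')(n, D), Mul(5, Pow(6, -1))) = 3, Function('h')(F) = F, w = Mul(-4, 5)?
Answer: 12136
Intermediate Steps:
w = -20
Function('I')(n, D) = Rational(13, 6) (Function('I')(n, D) = Add(Rational(-5, 6), 3) = Rational(13, 6))
Function('y')(V) = Add(Rational(13, 6), Mul(-1, V))
Add(Mul(Mul(-2, 0), Function('y')(Function('h')(6))), Mul(-148, -82)) = Add(Mul(Mul(-2, 0), Add(Rational(13, 6), Mul(-1, 6))), Mul(-148, -82)) = Add(Mul(0, Add(Rational(13, 6), -6)), 12136) = Add(Mul(0, Rational(-23, 6)), 12136) = Add(0, 12136) = 12136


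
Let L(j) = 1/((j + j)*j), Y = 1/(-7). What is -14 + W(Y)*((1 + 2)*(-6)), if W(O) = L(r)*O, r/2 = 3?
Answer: -391/28 ≈ -13.964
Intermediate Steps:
Y = -1/7 ≈ -0.14286
r = 6 (r = 2*3 = 6)
L(j) = 1/(2*j**2) (L(j) = 1/(((2*j))*j) = (1/(2*j))/j = 1/(2*j**2))
W(O) = O/72 (W(O) = ((1/2)/6**2)*O = ((1/2)*(1/36))*O = O/72)
-14 + W(Y)*((1 + 2)*(-6)) = -14 + ((1/72)*(-1/7))*((1 + 2)*(-6)) = -14 - (-6)/168 = -14 - 1/504*(-18) = -14 + 1/28 = -391/28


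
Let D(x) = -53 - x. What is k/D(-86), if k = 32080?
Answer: 32080/33 ≈ 972.12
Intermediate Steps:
k/D(-86) = 32080/(-53 - 1*(-86)) = 32080/(-53 + 86) = 32080/33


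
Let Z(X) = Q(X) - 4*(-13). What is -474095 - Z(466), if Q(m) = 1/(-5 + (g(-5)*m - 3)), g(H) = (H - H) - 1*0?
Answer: -3793175/8 ≈ -4.7415e+5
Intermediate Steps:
g(H) = 0 (g(H) = 0 + 0 = 0)
Q(m) = -1/8 (Q(m) = 1/(-5 + (0*m - 3)) = 1/(-5 + (0 - 3)) = 1/(-5 - 3) = 1/(-8) = -1/8)
Z(X) = 415/8 (Z(X) = -1/8 - 4*(-13) = -1/8 + 52 = 415/8)
-474095 - Z(466) = -474095 - 1*415/8 = -474095 - 415/8 = -3793175/8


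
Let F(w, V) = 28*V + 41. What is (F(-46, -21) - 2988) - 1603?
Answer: -5138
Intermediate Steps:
F(w, V) = 41 + 28*V
(F(-46, -21) - 2988) - 1603 = ((41 + 28*(-21)) - 2988) - 1603 = ((41 - 588) - 2988) - 1603 = (-547 - 2988) - 1603 = -3535 - 1603 = -5138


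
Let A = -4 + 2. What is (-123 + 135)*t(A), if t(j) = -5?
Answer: -60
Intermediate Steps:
A = -2
(-123 + 135)*t(A) = (-123 + 135)*(-5) = 12*(-5) = -60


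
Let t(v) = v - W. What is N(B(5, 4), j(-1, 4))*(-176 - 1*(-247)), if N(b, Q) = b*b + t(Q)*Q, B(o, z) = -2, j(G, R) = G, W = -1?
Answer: 284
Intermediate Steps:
t(v) = 1 + v (t(v) = v - 1*(-1) = v + 1 = 1 + v)
N(b, Q) = b**2 + Q*(1 + Q) (N(b, Q) = b*b + (1 + Q)*Q = b**2 + Q*(1 + Q))
N(B(5, 4), j(-1, 4))*(-176 - 1*(-247)) = ((-2)**2 - (1 - 1))*(-176 - 1*(-247)) = (4 - 1*0)*(-176 + 247) = (4 + 0)*71 = 4*71 = 284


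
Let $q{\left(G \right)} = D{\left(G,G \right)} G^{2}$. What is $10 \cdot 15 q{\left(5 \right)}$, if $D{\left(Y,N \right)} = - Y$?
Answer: $-18750$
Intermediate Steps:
$q{\left(G \right)} = - G^{3}$ ($q{\left(G \right)} = - G G^{2} = - G^{3}$)
$10 \cdot 15 q{\left(5 \right)} = 10 \cdot 15 \left(- 5^{3}\right) = 150 \left(\left(-1\right) 125\right) = 150 \left(-125\right) = -18750$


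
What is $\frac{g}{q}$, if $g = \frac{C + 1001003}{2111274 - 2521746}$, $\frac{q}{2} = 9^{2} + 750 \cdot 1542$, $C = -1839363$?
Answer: $\frac{104795}{118686029058} \approx 8.8296 \cdot 10^{-7}$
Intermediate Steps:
$q = 2313162$ ($q = 2 \left(9^{2} + 750 \cdot 1542\right) = 2 \left(81 + 1156500\right) = 2 \cdot 1156581 = 2313162$)
$g = \frac{104795}{51309}$ ($g = \frac{-1839363 + 1001003}{2111274 - 2521746} = - \frac{838360}{-410472} = \left(-838360\right) \left(- \frac{1}{410472}\right) = \frac{104795}{51309} \approx 2.0424$)
$\frac{g}{q} = \frac{104795}{51309 \cdot 2313162} = \frac{104795}{51309} \cdot \frac{1}{2313162} = \frac{104795}{118686029058}$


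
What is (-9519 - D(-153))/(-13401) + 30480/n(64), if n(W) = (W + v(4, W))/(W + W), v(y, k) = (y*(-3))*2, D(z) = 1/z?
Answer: 199984686614/2050353 ≈ 97537.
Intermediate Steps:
v(y, k) = -6*y (v(y, k) = -3*y*2 = -6*y)
n(W) = (-24 + W)/(2*W) (n(W) = (W - 6*4)/(W + W) = (W - 24)/((2*W)) = (-24 + W)*(1/(2*W)) = (-24 + W)/(2*W))
(-9519 - D(-153))/(-13401) + 30480/n(64) = (-9519 - 1/(-153))/(-13401) + 30480/(((½)*(-24 + 64)/64)) = (-9519 - 1*(-1/153))*(-1/13401) + 30480/(((½)*(1/64)*40)) = (-9519 + 1/153)*(-1/13401) + 30480/(5/16) = -1456406/153*(-1/13401) + 30480*(16/5) = 1456406/2050353 + 97536 = 199984686614/2050353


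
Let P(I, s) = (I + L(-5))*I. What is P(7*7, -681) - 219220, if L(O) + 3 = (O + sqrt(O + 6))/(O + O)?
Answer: -1084732/5 ≈ -2.1695e+5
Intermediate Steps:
L(O) = -3 + (O + sqrt(6 + O))/(2*O) (L(O) = -3 + (O + sqrt(O + 6))/(O + O) = -3 + (O + sqrt(6 + O))/((2*O)) = -3 + (O + sqrt(6 + O))*(1/(2*O)) = -3 + (O + sqrt(6 + O))/(2*O))
P(I, s) = I*(-13/5 + I) (P(I, s) = (I + (1/2)*(sqrt(6 - 5) - 5*(-5))/(-5))*I = (I + (1/2)*(-1/5)*(sqrt(1) + 25))*I = (I + (1/2)*(-1/5)*(1 + 25))*I = (I + (1/2)*(-1/5)*26)*I = (I - 13/5)*I = (-13/5 + I)*I = I*(-13/5 + I))
P(7*7, -681) - 219220 = (7*7)*(-13 + 5*(7*7))/5 - 219220 = (1/5)*49*(-13 + 5*49) - 219220 = (1/5)*49*(-13 + 245) - 219220 = (1/5)*49*232 - 219220 = 11368/5 - 219220 = -1084732/5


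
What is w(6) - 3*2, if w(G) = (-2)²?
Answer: -2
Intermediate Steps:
w(G) = 4
w(6) - 3*2 = 4 - 3*2 = 4 - 6 = -2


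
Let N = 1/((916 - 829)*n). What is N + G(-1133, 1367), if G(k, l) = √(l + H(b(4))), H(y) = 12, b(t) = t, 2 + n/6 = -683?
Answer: -1/357570 + √1379 ≈ 37.135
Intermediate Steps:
n = -4110 (n = -12 + 6*(-683) = -12 - 4098 = -4110)
G(k, l) = √(12 + l) (G(k, l) = √(l + 12) = √(12 + l))
N = -1/357570 (N = 1/((916 - 829)*(-4110)) = 1/(87*(-4110)) = 1/(-357570) = -1/357570 ≈ -2.7967e-6)
N + G(-1133, 1367) = -1/357570 + √(12 + 1367) = -1/357570 + √1379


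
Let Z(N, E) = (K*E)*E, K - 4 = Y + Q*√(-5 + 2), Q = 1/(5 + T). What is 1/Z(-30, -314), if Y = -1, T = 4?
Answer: 81/24057424 - 3*I*√3/24057424 ≈ 3.3669e-6 - 2.1599e-7*I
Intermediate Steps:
Q = ⅑ (Q = 1/(5 + 4) = 1/9 = ⅑ ≈ 0.11111)
K = 3 + I*√3/9 (K = 4 + (-1 + √(-5 + 2)/9) = 4 + (-1 + √(-3)/9) = 4 + (-1 + (I*√3)/9) = 4 + (-1 + I*√3/9) = 3 + I*√3/9 ≈ 3.0 + 0.19245*I)
Z(N, E) = E²*(3 + I*√3/9) (Z(N, E) = ((3 + I*√3/9)*E)*E = (E*(3 + I*√3/9))*E = E²*(3 + I*√3/9))
1/Z(-30, -314) = 1/((⅑)*(-314)²*(27 + I*√3)) = 1/((⅑)*98596*(27 + I*√3)) = 1/(295788 + 98596*I*√3/9)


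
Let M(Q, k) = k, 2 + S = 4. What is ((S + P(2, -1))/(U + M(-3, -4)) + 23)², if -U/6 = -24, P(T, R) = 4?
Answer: 2601769/4900 ≈ 530.97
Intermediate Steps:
S = 2 (S = -2 + 4 = 2)
U = 144 (U = -6*(-24) = 144)
((S + P(2, -1))/(U + M(-3, -4)) + 23)² = ((2 + 4)/(144 - 4) + 23)² = (6/140 + 23)² = (6*(1/140) + 23)² = (3/70 + 23)² = (1613/70)² = 2601769/4900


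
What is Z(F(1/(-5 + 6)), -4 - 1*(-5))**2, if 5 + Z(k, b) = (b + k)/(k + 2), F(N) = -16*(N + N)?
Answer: 14161/900 ≈ 15.734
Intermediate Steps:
F(N) = -32*N (F(N) = -16*2*N = -32*N)
Z(k, b) = -5 + (b + k)/(2 + k) (Z(k, b) = -5 + (b + k)/(k + 2) = -5 + (b + k)/(2 + k))
Z(F(1/(-5 + 6)), -4 - 1*(-5))**2 = ((-10 + (-4 - 1*(-5)) - (-128)/(-5 + 6))/(2 - 32/(-5 + 6)))**2 = ((-10 + (-4 + 5) - (-128)/1)/(2 - 32/1))**2 = ((-10 + 1 - (-128))/(2 - 32*1))**2 = ((-10 + 1 - 4*(-32))/(2 - 32))**2 = ((-10 + 1 + 128)/(-30))**2 = (-1/30*119)**2 = (-119/30)**2 = 14161/900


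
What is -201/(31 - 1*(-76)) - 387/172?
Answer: -1767/428 ≈ -4.1285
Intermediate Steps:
-201/(31 - 1*(-76)) - 387/172 = -201/(31 + 76) - 387*1/172 = -201/107 - 9/4 = -1767/428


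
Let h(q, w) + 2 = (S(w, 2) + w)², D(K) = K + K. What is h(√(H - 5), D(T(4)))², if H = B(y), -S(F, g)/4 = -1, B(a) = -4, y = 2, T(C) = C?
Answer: 20164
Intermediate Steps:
S(F, g) = 4 (S(F, g) = -4*(-1) = 4)
H = -4
D(K) = 2*K
h(q, w) = -2 + (4 + w)²
h(√(H - 5), D(T(4)))² = (-2 + (4 + 2*4)²)² = (-2 + (4 + 8)²)² = (-2 + 12²)² = (-2 + 144)² = 142² = 20164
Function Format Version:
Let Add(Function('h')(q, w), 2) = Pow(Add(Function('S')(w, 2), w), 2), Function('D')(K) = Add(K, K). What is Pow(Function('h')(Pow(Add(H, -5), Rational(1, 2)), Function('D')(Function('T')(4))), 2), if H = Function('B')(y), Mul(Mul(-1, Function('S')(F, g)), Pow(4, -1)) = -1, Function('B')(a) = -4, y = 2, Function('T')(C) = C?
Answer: 20164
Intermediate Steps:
Function('S')(F, g) = 4 (Function('S')(F, g) = Mul(-4, -1) = 4)
H = -4
Function('D')(K) = Mul(2, K)
Function('h')(q, w) = Add(-2, Pow(Add(4, w), 2))
Pow(Function('h')(Pow(Add(H, -5), Rational(1, 2)), Function('D')(Function('T')(4))), 2) = Pow(Add(-2, Pow(Add(4, Mul(2, 4)), 2)), 2) = Pow(Add(-2, Pow(Add(4, 8), 2)), 2) = Pow(Add(-2, Pow(12, 2)), 2) = Pow(Add(-2, 144), 2) = Pow(142, 2) = 20164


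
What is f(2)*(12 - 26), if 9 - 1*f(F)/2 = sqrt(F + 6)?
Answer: -252 + 56*sqrt(2) ≈ -172.80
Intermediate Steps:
f(F) = 18 - 2*sqrt(6 + F) (f(F) = 18 - 2*sqrt(F + 6) = 18 - 2*sqrt(6 + F))
f(2)*(12 - 26) = (18 - 2*sqrt(6 + 2))*(12 - 26) = (18 - 4*sqrt(2))*(-14) = -252 + 56*sqrt(2)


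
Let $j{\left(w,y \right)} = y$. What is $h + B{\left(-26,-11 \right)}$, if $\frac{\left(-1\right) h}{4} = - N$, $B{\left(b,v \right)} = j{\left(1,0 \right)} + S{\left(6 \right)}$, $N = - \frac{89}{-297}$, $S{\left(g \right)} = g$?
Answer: $\frac{2138}{297} \approx 7.1987$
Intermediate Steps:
$N = \frac{89}{297}$ ($N = \left(-89\right) \left(- \frac{1}{297}\right) = \frac{89}{297} \approx 0.29966$)
$B{\left(b,v \right)} = 6$ ($B{\left(b,v \right)} = 0 + 6 = 6$)
$h = \frac{356}{297}$ ($h = - 4 \left(\left(-1\right) \frac{89}{297}\right) = \left(-4\right) \left(- \frac{89}{297}\right) = \frac{356}{297} \approx 1.1987$)
$h + B{\left(-26,-11 \right)} = \frac{356}{297} + 6 = \frac{2138}{297}$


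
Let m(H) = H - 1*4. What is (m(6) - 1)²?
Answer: 1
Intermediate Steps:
m(H) = -4 + H (m(H) = H - 4 = -4 + H)
(m(6) - 1)² = ((-4 + 6) - 1)² = (2 - 1)² = 1² = 1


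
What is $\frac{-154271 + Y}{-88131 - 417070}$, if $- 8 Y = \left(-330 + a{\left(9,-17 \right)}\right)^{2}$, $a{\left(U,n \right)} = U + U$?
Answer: $\frac{166439}{505201} \approx 0.32945$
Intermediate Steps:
$a{\left(U,n \right)} = 2 U$
$Y = -12168$ ($Y = - \frac{\left(-330 + 2 \cdot 9\right)^{2}}{8} = - \frac{\left(-330 + 18\right)^{2}}{8} = - \frac{\left(-312\right)^{2}}{8} = \left(- \frac{1}{8}\right) 97344 = -12168$)
$\frac{-154271 + Y}{-88131 - 417070} = \frac{-154271 - 12168}{-88131 - 417070} = - \frac{166439}{-505201} = \left(-166439\right) \left(- \frac{1}{505201}\right) = \frac{166439}{505201}$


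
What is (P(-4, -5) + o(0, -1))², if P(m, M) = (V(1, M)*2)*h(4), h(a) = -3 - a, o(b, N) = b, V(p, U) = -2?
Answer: 784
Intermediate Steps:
P(m, M) = 28 (P(m, M) = (-2*2)*(-3 - 1*4) = -4*(-3 - 4) = -4*(-7) = 28)
(P(-4, -5) + o(0, -1))² = (28 + 0)² = 28² = 784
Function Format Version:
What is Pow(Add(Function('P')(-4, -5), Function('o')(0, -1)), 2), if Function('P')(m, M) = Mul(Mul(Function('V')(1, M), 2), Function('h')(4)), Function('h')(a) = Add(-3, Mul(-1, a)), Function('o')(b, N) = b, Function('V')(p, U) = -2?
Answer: 784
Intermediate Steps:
Function('P')(m, M) = 28 (Function('P')(m, M) = Mul(Mul(-2, 2), Add(-3, Mul(-1, 4))) = Mul(-4, Add(-3, -4)) = Mul(-4, -7) = 28)
Pow(Add(Function('P')(-4, -5), Function('o')(0, -1)), 2) = Pow(Add(28, 0), 2) = Pow(28, 2) = 784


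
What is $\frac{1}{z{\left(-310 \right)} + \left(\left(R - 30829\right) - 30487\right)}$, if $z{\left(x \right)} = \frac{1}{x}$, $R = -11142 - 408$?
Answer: $- \frac{310}{22588461} \approx -1.3724 \cdot 10^{-5}$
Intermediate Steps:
$R = -11550$ ($R = -11142 - 408 = -11550$)
$\frac{1}{z{\left(-310 \right)} + \left(\left(R - 30829\right) - 30487\right)} = \frac{1}{\frac{1}{-310} - 72866} = \frac{1}{- \frac{1}{310} - 72866} = \frac{1}{- \frac{22588461}{310}} = - \frac{310}{22588461}$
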